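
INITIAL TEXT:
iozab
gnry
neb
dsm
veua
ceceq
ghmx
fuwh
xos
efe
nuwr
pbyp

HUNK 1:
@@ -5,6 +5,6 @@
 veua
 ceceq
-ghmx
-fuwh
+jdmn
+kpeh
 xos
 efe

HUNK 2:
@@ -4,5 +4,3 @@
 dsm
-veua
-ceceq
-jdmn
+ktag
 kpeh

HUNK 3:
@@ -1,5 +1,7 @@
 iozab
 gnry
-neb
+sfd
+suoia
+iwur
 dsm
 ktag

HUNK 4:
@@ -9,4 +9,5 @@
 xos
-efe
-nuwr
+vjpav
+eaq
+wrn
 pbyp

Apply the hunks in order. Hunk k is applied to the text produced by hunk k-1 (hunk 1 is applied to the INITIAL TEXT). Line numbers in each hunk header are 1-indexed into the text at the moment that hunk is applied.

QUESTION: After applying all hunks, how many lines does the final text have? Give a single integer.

Hunk 1: at line 5 remove [ghmx,fuwh] add [jdmn,kpeh] -> 12 lines: iozab gnry neb dsm veua ceceq jdmn kpeh xos efe nuwr pbyp
Hunk 2: at line 4 remove [veua,ceceq,jdmn] add [ktag] -> 10 lines: iozab gnry neb dsm ktag kpeh xos efe nuwr pbyp
Hunk 3: at line 1 remove [neb] add [sfd,suoia,iwur] -> 12 lines: iozab gnry sfd suoia iwur dsm ktag kpeh xos efe nuwr pbyp
Hunk 4: at line 9 remove [efe,nuwr] add [vjpav,eaq,wrn] -> 13 lines: iozab gnry sfd suoia iwur dsm ktag kpeh xos vjpav eaq wrn pbyp
Final line count: 13

Answer: 13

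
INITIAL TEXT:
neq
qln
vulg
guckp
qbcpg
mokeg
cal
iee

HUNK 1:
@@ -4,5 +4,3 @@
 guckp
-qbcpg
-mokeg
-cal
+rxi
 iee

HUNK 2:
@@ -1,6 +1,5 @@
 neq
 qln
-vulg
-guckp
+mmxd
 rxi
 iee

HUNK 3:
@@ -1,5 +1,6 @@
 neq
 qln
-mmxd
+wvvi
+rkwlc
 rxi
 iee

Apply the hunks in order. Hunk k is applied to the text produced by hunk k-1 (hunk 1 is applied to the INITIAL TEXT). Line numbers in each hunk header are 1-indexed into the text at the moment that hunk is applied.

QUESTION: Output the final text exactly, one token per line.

Hunk 1: at line 4 remove [qbcpg,mokeg,cal] add [rxi] -> 6 lines: neq qln vulg guckp rxi iee
Hunk 2: at line 1 remove [vulg,guckp] add [mmxd] -> 5 lines: neq qln mmxd rxi iee
Hunk 3: at line 1 remove [mmxd] add [wvvi,rkwlc] -> 6 lines: neq qln wvvi rkwlc rxi iee

Answer: neq
qln
wvvi
rkwlc
rxi
iee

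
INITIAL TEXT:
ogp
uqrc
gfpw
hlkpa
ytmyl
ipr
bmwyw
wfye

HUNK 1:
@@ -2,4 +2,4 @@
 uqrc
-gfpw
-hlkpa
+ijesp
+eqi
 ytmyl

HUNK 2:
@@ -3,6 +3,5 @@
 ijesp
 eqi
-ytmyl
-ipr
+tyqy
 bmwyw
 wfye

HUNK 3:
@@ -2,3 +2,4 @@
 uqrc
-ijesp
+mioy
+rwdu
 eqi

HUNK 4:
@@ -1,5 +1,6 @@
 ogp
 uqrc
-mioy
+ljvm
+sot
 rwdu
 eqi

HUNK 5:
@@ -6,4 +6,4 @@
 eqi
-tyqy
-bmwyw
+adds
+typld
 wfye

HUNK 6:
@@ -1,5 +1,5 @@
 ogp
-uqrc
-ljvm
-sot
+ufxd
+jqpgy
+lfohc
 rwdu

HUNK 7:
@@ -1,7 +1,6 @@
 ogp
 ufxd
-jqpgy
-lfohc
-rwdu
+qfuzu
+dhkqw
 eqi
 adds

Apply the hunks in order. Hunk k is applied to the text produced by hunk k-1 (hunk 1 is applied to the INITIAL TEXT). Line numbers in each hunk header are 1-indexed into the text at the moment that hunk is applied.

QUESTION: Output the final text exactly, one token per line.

Hunk 1: at line 2 remove [gfpw,hlkpa] add [ijesp,eqi] -> 8 lines: ogp uqrc ijesp eqi ytmyl ipr bmwyw wfye
Hunk 2: at line 3 remove [ytmyl,ipr] add [tyqy] -> 7 lines: ogp uqrc ijesp eqi tyqy bmwyw wfye
Hunk 3: at line 2 remove [ijesp] add [mioy,rwdu] -> 8 lines: ogp uqrc mioy rwdu eqi tyqy bmwyw wfye
Hunk 4: at line 1 remove [mioy] add [ljvm,sot] -> 9 lines: ogp uqrc ljvm sot rwdu eqi tyqy bmwyw wfye
Hunk 5: at line 6 remove [tyqy,bmwyw] add [adds,typld] -> 9 lines: ogp uqrc ljvm sot rwdu eqi adds typld wfye
Hunk 6: at line 1 remove [uqrc,ljvm,sot] add [ufxd,jqpgy,lfohc] -> 9 lines: ogp ufxd jqpgy lfohc rwdu eqi adds typld wfye
Hunk 7: at line 1 remove [jqpgy,lfohc,rwdu] add [qfuzu,dhkqw] -> 8 lines: ogp ufxd qfuzu dhkqw eqi adds typld wfye

Answer: ogp
ufxd
qfuzu
dhkqw
eqi
adds
typld
wfye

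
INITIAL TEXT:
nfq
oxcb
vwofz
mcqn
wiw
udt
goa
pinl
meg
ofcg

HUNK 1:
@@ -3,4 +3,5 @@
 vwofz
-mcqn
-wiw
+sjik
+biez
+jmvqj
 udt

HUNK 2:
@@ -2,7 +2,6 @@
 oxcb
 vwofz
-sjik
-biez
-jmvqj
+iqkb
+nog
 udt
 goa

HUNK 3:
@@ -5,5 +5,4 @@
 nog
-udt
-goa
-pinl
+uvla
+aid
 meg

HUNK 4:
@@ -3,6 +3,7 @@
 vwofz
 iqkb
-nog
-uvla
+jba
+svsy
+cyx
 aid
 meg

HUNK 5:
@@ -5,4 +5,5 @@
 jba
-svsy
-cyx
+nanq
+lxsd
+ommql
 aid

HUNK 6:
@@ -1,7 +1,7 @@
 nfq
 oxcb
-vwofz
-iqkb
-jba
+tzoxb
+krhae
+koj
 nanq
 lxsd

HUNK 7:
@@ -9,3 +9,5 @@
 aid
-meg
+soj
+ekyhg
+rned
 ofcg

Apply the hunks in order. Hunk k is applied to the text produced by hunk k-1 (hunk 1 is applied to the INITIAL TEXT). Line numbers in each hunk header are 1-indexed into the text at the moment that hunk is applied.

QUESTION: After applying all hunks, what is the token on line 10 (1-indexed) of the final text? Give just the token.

Hunk 1: at line 3 remove [mcqn,wiw] add [sjik,biez,jmvqj] -> 11 lines: nfq oxcb vwofz sjik biez jmvqj udt goa pinl meg ofcg
Hunk 2: at line 2 remove [sjik,biez,jmvqj] add [iqkb,nog] -> 10 lines: nfq oxcb vwofz iqkb nog udt goa pinl meg ofcg
Hunk 3: at line 5 remove [udt,goa,pinl] add [uvla,aid] -> 9 lines: nfq oxcb vwofz iqkb nog uvla aid meg ofcg
Hunk 4: at line 3 remove [nog,uvla] add [jba,svsy,cyx] -> 10 lines: nfq oxcb vwofz iqkb jba svsy cyx aid meg ofcg
Hunk 5: at line 5 remove [svsy,cyx] add [nanq,lxsd,ommql] -> 11 lines: nfq oxcb vwofz iqkb jba nanq lxsd ommql aid meg ofcg
Hunk 6: at line 1 remove [vwofz,iqkb,jba] add [tzoxb,krhae,koj] -> 11 lines: nfq oxcb tzoxb krhae koj nanq lxsd ommql aid meg ofcg
Hunk 7: at line 9 remove [meg] add [soj,ekyhg,rned] -> 13 lines: nfq oxcb tzoxb krhae koj nanq lxsd ommql aid soj ekyhg rned ofcg
Final line 10: soj

Answer: soj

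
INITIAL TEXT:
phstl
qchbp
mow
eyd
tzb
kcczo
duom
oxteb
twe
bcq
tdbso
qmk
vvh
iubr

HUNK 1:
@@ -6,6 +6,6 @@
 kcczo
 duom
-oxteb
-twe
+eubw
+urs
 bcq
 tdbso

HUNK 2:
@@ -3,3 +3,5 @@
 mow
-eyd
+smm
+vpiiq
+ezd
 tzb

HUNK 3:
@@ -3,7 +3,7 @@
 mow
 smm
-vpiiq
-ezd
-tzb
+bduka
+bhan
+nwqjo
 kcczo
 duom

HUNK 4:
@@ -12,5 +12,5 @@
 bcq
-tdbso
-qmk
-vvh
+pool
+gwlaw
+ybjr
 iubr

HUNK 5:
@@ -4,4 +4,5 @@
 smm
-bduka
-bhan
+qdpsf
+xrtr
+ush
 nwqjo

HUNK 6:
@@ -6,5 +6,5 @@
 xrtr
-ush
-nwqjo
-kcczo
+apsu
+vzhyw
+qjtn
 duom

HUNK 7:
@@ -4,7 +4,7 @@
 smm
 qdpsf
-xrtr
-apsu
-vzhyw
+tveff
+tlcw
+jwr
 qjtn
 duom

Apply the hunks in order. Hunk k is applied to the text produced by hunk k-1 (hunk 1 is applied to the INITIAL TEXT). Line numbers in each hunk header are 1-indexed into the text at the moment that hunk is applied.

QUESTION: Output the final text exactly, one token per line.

Hunk 1: at line 6 remove [oxteb,twe] add [eubw,urs] -> 14 lines: phstl qchbp mow eyd tzb kcczo duom eubw urs bcq tdbso qmk vvh iubr
Hunk 2: at line 3 remove [eyd] add [smm,vpiiq,ezd] -> 16 lines: phstl qchbp mow smm vpiiq ezd tzb kcczo duom eubw urs bcq tdbso qmk vvh iubr
Hunk 3: at line 3 remove [vpiiq,ezd,tzb] add [bduka,bhan,nwqjo] -> 16 lines: phstl qchbp mow smm bduka bhan nwqjo kcczo duom eubw urs bcq tdbso qmk vvh iubr
Hunk 4: at line 12 remove [tdbso,qmk,vvh] add [pool,gwlaw,ybjr] -> 16 lines: phstl qchbp mow smm bduka bhan nwqjo kcczo duom eubw urs bcq pool gwlaw ybjr iubr
Hunk 5: at line 4 remove [bduka,bhan] add [qdpsf,xrtr,ush] -> 17 lines: phstl qchbp mow smm qdpsf xrtr ush nwqjo kcczo duom eubw urs bcq pool gwlaw ybjr iubr
Hunk 6: at line 6 remove [ush,nwqjo,kcczo] add [apsu,vzhyw,qjtn] -> 17 lines: phstl qchbp mow smm qdpsf xrtr apsu vzhyw qjtn duom eubw urs bcq pool gwlaw ybjr iubr
Hunk 7: at line 4 remove [xrtr,apsu,vzhyw] add [tveff,tlcw,jwr] -> 17 lines: phstl qchbp mow smm qdpsf tveff tlcw jwr qjtn duom eubw urs bcq pool gwlaw ybjr iubr

Answer: phstl
qchbp
mow
smm
qdpsf
tveff
tlcw
jwr
qjtn
duom
eubw
urs
bcq
pool
gwlaw
ybjr
iubr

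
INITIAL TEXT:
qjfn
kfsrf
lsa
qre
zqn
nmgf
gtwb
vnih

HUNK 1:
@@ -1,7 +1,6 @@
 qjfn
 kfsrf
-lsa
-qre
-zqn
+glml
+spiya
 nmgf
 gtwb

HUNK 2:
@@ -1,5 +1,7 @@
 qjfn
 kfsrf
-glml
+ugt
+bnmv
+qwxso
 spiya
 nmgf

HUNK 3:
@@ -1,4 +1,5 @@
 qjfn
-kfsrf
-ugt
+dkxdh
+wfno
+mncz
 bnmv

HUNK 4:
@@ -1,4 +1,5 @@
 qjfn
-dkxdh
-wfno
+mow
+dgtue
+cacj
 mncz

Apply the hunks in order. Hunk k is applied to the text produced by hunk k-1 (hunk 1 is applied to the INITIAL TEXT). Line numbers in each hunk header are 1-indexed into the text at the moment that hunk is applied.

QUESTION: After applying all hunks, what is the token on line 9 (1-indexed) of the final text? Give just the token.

Answer: nmgf

Derivation:
Hunk 1: at line 1 remove [lsa,qre,zqn] add [glml,spiya] -> 7 lines: qjfn kfsrf glml spiya nmgf gtwb vnih
Hunk 2: at line 1 remove [glml] add [ugt,bnmv,qwxso] -> 9 lines: qjfn kfsrf ugt bnmv qwxso spiya nmgf gtwb vnih
Hunk 3: at line 1 remove [kfsrf,ugt] add [dkxdh,wfno,mncz] -> 10 lines: qjfn dkxdh wfno mncz bnmv qwxso spiya nmgf gtwb vnih
Hunk 4: at line 1 remove [dkxdh,wfno] add [mow,dgtue,cacj] -> 11 lines: qjfn mow dgtue cacj mncz bnmv qwxso spiya nmgf gtwb vnih
Final line 9: nmgf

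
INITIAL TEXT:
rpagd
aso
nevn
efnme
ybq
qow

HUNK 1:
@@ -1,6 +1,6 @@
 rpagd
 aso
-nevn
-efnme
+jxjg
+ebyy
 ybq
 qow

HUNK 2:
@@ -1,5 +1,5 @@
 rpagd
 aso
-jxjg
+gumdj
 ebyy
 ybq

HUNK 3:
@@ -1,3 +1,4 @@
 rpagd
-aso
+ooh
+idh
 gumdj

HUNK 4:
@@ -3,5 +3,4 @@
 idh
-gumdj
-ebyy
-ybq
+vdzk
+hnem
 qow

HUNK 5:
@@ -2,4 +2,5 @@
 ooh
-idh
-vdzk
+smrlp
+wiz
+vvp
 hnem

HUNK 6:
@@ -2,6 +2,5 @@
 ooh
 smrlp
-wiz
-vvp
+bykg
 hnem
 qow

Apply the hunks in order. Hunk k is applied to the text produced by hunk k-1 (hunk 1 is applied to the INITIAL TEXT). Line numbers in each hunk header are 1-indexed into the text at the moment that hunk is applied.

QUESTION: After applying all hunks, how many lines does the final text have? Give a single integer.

Hunk 1: at line 1 remove [nevn,efnme] add [jxjg,ebyy] -> 6 lines: rpagd aso jxjg ebyy ybq qow
Hunk 2: at line 1 remove [jxjg] add [gumdj] -> 6 lines: rpagd aso gumdj ebyy ybq qow
Hunk 3: at line 1 remove [aso] add [ooh,idh] -> 7 lines: rpagd ooh idh gumdj ebyy ybq qow
Hunk 4: at line 3 remove [gumdj,ebyy,ybq] add [vdzk,hnem] -> 6 lines: rpagd ooh idh vdzk hnem qow
Hunk 5: at line 2 remove [idh,vdzk] add [smrlp,wiz,vvp] -> 7 lines: rpagd ooh smrlp wiz vvp hnem qow
Hunk 6: at line 2 remove [wiz,vvp] add [bykg] -> 6 lines: rpagd ooh smrlp bykg hnem qow
Final line count: 6

Answer: 6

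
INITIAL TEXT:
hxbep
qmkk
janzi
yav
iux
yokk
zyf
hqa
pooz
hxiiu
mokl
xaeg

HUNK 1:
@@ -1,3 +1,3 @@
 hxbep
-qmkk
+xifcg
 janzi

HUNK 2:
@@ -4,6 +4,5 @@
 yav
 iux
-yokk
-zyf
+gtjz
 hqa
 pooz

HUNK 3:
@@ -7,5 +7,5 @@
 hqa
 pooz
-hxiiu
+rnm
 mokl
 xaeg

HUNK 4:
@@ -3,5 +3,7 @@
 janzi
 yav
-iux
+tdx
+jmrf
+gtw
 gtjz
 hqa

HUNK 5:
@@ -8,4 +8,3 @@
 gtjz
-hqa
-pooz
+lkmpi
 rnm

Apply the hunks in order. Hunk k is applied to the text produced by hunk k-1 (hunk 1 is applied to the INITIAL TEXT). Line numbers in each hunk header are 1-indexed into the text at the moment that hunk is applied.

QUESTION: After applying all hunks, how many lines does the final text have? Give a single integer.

Answer: 12

Derivation:
Hunk 1: at line 1 remove [qmkk] add [xifcg] -> 12 lines: hxbep xifcg janzi yav iux yokk zyf hqa pooz hxiiu mokl xaeg
Hunk 2: at line 4 remove [yokk,zyf] add [gtjz] -> 11 lines: hxbep xifcg janzi yav iux gtjz hqa pooz hxiiu mokl xaeg
Hunk 3: at line 7 remove [hxiiu] add [rnm] -> 11 lines: hxbep xifcg janzi yav iux gtjz hqa pooz rnm mokl xaeg
Hunk 4: at line 3 remove [iux] add [tdx,jmrf,gtw] -> 13 lines: hxbep xifcg janzi yav tdx jmrf gtw gtjz hqa pooz rnm mokl xaeg
Hunk 5: at line 8 remove [hqa,pooz] add [lkmpi] -> 12 lines: hxbep xifcg janzi yav tdx jmrf gtw gtjz lkmpi rnm mokl xaeg
Final line count: 12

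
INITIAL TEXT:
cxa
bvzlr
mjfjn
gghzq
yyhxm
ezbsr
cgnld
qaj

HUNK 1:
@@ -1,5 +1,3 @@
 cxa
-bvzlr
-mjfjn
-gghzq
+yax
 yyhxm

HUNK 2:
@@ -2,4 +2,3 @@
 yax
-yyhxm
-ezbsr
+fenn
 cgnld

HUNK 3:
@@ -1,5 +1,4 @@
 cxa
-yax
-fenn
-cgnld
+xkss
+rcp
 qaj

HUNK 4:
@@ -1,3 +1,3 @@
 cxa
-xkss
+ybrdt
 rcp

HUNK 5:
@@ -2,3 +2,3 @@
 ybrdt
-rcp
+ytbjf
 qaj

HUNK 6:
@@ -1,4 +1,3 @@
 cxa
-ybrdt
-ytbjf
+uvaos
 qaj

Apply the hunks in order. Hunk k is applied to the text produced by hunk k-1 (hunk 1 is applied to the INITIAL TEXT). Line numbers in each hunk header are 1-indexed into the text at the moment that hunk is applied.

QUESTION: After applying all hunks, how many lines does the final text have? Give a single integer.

Answer: 3

Derivation:
Hunk 1: at line 1 remove [bvzlr,mjfjn,gghzq] add [yax] -> 6 lines: cxa yax yyhxm ezbsr cgnld qaj
Hunk 2: at line 2 remove [yyhxm,ezbsr] add [fenn] -> 5 lines: cxa yax fenn cgnld qaj
Hunk 3: at line 1 remove [yax,fenn,cgnld] add [xkss,rcp] -> 4 lines: cxa xkss rcp qaj
Hunk 4: at line 1 remove [xkss] add [ybrdt] -> 4 lines: cxa ybrdt rcp qaj
Hunk 5: at line 2 remove [rcp] add [ytbjf] -> 4 lines: cxa ybrdt ytbjf qaj
Hunk 6: at line 1 remove [ybrdt,ytbjf] add [uvaos] -> 3 lines: cxa uvaos qaj
Final line count: 3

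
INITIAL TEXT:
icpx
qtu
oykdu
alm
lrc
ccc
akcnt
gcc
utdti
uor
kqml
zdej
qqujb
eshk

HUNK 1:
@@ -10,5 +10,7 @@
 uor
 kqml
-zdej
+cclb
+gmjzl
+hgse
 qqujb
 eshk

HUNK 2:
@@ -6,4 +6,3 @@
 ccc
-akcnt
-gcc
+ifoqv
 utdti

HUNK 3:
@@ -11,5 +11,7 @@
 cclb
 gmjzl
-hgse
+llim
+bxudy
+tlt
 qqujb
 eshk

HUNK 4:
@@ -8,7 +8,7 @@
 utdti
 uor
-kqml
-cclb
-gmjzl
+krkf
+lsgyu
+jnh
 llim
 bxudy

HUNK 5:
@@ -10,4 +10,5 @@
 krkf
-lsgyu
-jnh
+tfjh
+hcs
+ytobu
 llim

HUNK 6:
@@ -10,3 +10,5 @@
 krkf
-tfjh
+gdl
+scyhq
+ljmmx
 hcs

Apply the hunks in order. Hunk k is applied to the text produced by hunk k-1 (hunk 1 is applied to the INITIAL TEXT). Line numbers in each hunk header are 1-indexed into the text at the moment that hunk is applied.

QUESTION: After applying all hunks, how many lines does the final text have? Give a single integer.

Answer: 20

Derivation:
Hunk 1: at line 10 remove [zdej] add [cclb,gmjzl,hgse] -> 16 lines: icpx qtu oykdu alm lrc ccc akcnt gcc utdti uor kqml cclb gmjzl hgse qqujb eshk
Hunk 2: at line 6 remove [akcnt,gcc] add [ifoqv] -> 15 lines: icpx qtu oykdu alm lrc ccc ifoqv utdti uor kqml cclb gmjzl hgse qqujb eshk
Hunk 3: at line 11 remove [hgse] add [llim,bxudy,tlt] -> 17 lines: icpx qtu oykdu alm lrc ccc ifoqv utdti uor kqml cclb gmjzl llim bxudy tlt qqujb eshk
Hunk 4: at line 8 remove [kqml,cclb,gmjzl] add [krkf,lsgyu,jnh] -> 17 lines: icpx qtu oykdu alm lrc ccc ifoqv utdti uor krkf lsgyu jnh llim bxudy tlt qqujb eshk
Hunk 5: at line 10 remove [lsgyu,jnh] add [tfjh,hcs,ytobu] -> 18 lines: icpx qtu oykdu alm lrc ccc ifoqv utdti uor krkf tfjh hcs ytobu llim bxudy tlt qqujb eshk
Hunk 6: at line 10 remove [tfjh] add [gdl,scyhq,ljmmx] -> 20 lines: icpx qtu oykdu alm lrc ccc ifoqv utdti uor krkf gdl scyhq ljmmx hcs ytobu llim bxudy tlt qqujb eshk
Final line count: 20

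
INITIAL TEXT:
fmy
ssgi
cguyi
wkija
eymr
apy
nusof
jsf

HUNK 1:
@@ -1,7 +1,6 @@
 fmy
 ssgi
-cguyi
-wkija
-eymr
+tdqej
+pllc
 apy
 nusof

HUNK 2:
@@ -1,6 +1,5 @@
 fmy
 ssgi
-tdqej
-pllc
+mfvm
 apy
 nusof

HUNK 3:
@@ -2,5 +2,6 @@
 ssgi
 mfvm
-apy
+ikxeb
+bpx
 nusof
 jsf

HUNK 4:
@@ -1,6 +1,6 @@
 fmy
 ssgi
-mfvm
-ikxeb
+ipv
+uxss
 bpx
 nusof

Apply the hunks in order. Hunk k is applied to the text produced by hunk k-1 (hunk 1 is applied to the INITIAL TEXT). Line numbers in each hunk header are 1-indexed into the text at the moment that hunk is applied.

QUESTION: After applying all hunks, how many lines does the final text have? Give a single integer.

Answer: 7

Derivation:
Hunk 1: at line 1 remove [cguyi,wkija,eymr] add [tdqej,pllc] -> 7 lines: fmy ssgi tdqej pllc apy nusof jsf
Hunk 2: at line 1 remove [tdqej,pllc] add [mfvm] -> 6 lines: fmy ssgi mfvm apy nusof jsf
Hunk 3: at line 2 remove [apy] add [ikxeb,bpx] -> 7 lines: fmy ssgi mfvm ikxeb bpx nusof jsf
Hunk 4: at line 1 remove [mfvm,ikxeb] add [ipv,uxss] -> 7 lines: fmy ssgi ipv uxss bpx nusof jsf
Final line count: 7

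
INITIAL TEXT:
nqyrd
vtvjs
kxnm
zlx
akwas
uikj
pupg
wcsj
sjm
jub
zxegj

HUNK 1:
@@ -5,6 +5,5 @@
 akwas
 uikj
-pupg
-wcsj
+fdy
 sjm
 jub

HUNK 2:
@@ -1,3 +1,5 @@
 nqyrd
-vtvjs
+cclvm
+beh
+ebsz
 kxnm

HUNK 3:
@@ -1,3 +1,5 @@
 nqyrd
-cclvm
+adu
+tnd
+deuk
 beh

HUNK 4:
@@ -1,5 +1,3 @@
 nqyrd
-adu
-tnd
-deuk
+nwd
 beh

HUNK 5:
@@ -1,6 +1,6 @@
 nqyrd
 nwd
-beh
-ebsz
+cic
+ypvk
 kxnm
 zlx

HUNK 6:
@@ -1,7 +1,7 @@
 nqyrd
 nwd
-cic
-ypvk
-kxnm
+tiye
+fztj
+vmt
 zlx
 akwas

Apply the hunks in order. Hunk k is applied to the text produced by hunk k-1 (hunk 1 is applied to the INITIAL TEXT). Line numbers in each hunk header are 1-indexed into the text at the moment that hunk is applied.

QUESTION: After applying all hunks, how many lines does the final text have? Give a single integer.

Answer: 12

Derivation:
Hunk 1: at line 5 remove [pupg,wcsj] add [fdy] -> 10 lines: nqyrd vtvjs kxnm zlx akwas uikj fdy sjm jub zxegj
Hunk 2: at line 1 remove [vtvjs] add [cclvm,beh,ebsz] -> 12 lines: nqyrd cclvm beh ebsz kxnm zlx akwas uikj fdy sjm jub zxegj
Hunk 3: at line 1 remove [cclvm] add [adu,tnd,deuk] -> 14 lines: nqyrd adu tnd deuk beh ebsz kxnm zlx akwas uikj fdy sjm jub zxegj
Hunk 4: at line 1 remove [adu,tnd,deuk] add [nwd] -> 12 lines: nqyrd nwd beh ebsz kxnm zlx akwas uikj fdy sjm jub zxegj
Hunk 5: at line 1 remove [beh,ebsz] add [cic,ypvk] -> 12 lines: nqyrd nwd cic ypvk kxnm zlx akwas uikj fdy sjm jub zxegj
Hunk 6: at line 1 remove [cic,ypvk,kxnm] add [tiye,fztj,vmt] -> 12 lines: nqyrd nwd tiye fztj vmt zlx akwas uikj fdy sjm jub zxegj
Final line count: 12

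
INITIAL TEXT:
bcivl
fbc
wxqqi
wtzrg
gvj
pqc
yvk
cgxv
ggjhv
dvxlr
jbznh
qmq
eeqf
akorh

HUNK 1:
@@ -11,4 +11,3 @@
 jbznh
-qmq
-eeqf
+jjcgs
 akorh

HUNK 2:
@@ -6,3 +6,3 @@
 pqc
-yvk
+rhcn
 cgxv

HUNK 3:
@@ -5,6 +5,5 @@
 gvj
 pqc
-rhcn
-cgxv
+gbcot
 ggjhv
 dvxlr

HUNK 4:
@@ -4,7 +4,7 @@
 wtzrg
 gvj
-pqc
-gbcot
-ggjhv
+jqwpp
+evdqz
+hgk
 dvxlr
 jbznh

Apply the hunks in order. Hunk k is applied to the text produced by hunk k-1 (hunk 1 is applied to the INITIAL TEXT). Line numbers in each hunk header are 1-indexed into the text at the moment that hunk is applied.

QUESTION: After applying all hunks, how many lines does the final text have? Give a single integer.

Hunk 1: at line 11 remove [qmq,eeqf] add [jjcgs] -> 13 lines: bcivl fbc wxqqi wtzrg gvj pqc yvk cgxv ggjhv dvxlr jbznh jjcgs akorh
Hunk 2: at line 6 remove [yvk] add [rhcn] -> 13 lines: bcivl fbc wxqqi wtzrg gvj pqc rhcn cgxv ggjhv dvxlr jbznh jjcgs akorh
Hunk 3: at line 5 remove [rhcn,cgxv] add [gbcot] -> 12 lines: bcivl fbc wxqqi wtzrg gvj pqc gbcot ggjhv dvxlr jbznh jjcgs akorh
Hunk 4: at line 4 remove [pqc,gbcot,ggjhv] add [jqwpp,evdqz,hgk] -> 12 lines: bcivl fbc wxqqi wtzrg gvj jqwpp evdqz hgk dvxlr jbznh jjcgs akorh
Final line count: 12

Answer: 12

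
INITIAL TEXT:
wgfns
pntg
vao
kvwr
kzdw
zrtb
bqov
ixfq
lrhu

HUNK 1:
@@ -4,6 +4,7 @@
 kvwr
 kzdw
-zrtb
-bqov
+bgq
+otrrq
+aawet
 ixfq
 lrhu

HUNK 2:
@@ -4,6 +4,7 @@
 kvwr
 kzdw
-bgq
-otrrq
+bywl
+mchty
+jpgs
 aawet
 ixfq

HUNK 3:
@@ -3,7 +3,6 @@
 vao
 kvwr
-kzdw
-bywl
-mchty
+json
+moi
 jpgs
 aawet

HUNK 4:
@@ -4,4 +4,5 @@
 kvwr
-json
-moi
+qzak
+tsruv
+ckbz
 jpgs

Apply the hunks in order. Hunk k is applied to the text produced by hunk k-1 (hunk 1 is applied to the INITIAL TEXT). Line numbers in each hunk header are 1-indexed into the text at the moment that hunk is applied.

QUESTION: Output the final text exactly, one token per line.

Hunk 1: at line 4 remove [zrtb,bqov] add [bgq,otrrq,aawet] -> 10 lines: wgfns pntg vao kvwr kzdw bgq otrrq aawet ixfq lrhu
Hunk 2: at line 4 remove [bgq,otrrq] add [bywl,mchty,jpgs] -> 11 lines: wgfns pntg vao kvwr kzdw bywl mchty jpgs aawet ixfq lrhu
Hunk 3: at line 3 remove [kzdw,bywl,mchty] add [json,moi] -> 10 lines: wgfns pntg vao kvwr json moi jpgs aawet ixfq lrhu
Hunk 4: at line 4 remove [json,moi] add [qzak,tsruv,ckbz] -> 11 lines: wgfns pntg vao kvwr qzak tsruv ckbz jpgs aawet ixfq lrhu

Answer: wgfns
pntg
vao
kvwr
qzak
tsruv
ckbz
jpgs
aawet
ixfq
lrhu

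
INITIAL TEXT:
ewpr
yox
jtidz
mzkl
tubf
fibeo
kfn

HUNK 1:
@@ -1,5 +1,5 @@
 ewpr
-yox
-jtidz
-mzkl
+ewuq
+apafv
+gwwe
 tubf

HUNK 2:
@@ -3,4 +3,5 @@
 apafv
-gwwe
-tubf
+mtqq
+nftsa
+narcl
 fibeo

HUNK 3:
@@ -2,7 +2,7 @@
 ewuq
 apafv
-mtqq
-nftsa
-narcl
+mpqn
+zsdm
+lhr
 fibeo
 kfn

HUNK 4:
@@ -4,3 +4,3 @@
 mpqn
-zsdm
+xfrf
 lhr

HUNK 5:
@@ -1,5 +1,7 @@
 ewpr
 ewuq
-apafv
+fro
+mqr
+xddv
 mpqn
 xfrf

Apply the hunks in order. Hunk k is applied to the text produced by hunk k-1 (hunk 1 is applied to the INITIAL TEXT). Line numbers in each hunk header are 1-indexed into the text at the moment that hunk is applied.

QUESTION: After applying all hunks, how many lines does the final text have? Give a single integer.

Answer: 10

Derivation:
Hunk 1: at line 1 remove [yox,jtidz,mzkl] add [ewuq,apafv,gwwe] -> 7 lines: ewpr ewuq apafv gwwe tubf fibeo kfn
Hunk 2: at line 3 remove [gwwe,tubf] add [mtqq,nftsa,narcl] -> 8 lines: ewpr ewuq apafv mtqq nftsa narcl fibeo kfn
Hunk 3: at line 2 remove [mtqq,nftsa,narcl] add [mpqn,zsdm,lhr] -> 8 lines: ewpr ewuq apafv mpqn zsdm lhr fibeo kfn
Hunk 4: at line 4 remove [zsdm] add [xfrf] -> 8 lines: ewpr ewuq apafv mpqn xfrf lhr fibeo kfn
Hunk 5: at line 1 remove [apafv] add [fro,mqr,xddv] -> 10 lines: ewpr ewuq fro mqr xddv mpqn xfrf lhr fibeo kfn
Final line count: 10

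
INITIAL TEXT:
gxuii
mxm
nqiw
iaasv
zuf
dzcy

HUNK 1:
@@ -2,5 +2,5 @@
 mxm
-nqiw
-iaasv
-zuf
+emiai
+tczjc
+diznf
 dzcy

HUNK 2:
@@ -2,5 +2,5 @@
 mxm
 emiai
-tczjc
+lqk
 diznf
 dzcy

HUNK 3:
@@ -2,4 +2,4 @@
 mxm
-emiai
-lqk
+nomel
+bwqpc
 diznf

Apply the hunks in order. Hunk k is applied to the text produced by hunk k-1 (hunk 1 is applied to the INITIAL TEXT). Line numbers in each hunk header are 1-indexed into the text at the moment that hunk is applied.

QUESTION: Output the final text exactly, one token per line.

Hunk 1: at line 2 remove [nqiw,iaasv,zuf] add [emiai,tczjc,diznf] -> 6 lines: gxuii mxm emiai tczjc diznf dzcy
Hunk 2: at line 2 remove [tczjc] add [lqk] -> 6 lines: gxuii mxm emiai lqk diznf dzcy
Hunk 3: at line 2 remove [emiai,lqk] add [nomel,bwqpc] -> 6 lines: gxuii mxm nomel bwqpc diznf dzcy

Answer: gxuii
mxm
nomel
bwqpc
diznf
dzcy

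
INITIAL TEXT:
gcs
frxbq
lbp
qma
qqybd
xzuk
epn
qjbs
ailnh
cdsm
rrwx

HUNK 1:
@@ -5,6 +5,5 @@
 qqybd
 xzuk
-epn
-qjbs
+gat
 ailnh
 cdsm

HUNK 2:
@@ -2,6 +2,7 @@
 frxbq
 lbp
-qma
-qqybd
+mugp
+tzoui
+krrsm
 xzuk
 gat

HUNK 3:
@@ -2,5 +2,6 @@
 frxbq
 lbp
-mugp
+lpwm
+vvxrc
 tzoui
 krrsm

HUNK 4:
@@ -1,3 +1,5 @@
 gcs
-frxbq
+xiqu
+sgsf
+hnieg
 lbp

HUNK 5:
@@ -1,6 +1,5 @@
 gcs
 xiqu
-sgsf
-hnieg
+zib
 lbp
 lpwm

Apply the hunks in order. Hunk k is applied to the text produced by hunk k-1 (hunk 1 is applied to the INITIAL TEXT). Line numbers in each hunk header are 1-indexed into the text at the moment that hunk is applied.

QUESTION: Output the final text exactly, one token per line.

Answer: gcs
xiqu
zib
lbp
lpwm
vvxrc
tzoui
krrsm
xzuk
gat
ailnh
cdsm
rrwx

Derivation:
Hunk 1: at line 5 remove [epn,qjbs] add [gat] -> 10 lines: gcs frxbq lbp qma qqybd xzuk gat ailnh cdsm rrwx
Hunk 2: at line 2 remove [qma,qqybd] add [mugp,tzoui,krrsm] -> 11 lines: gcs frxbq lbp mugp tzoui krrsm xzuk gat ailnh cdsm rrwx
Hunk 3: at line 2 remove [mugp] add [lpwm,vvxrc] -> 12 lines: gcs frxbq lbp lpwm vvxrc tzoui krrsm xzuk gat ailnh cdsm rrwx
Hunk 4: at line 1 remove [frxbq] add [xiqu,sgsf,hnieg] -> 14 lines: gcs xiqu sgsf hnieg lbp lpwm vvxrc tzoui krrsm xzuk gat ailnh cdsm rrwx
Hunk 5: at line 1 remove [sgsf,hnieg] add [zib] -> 13 lines: gcs xiqu zib lbp lpwm vvxrc tzoui krrsm xzuk gat ailnh cdsm rrwx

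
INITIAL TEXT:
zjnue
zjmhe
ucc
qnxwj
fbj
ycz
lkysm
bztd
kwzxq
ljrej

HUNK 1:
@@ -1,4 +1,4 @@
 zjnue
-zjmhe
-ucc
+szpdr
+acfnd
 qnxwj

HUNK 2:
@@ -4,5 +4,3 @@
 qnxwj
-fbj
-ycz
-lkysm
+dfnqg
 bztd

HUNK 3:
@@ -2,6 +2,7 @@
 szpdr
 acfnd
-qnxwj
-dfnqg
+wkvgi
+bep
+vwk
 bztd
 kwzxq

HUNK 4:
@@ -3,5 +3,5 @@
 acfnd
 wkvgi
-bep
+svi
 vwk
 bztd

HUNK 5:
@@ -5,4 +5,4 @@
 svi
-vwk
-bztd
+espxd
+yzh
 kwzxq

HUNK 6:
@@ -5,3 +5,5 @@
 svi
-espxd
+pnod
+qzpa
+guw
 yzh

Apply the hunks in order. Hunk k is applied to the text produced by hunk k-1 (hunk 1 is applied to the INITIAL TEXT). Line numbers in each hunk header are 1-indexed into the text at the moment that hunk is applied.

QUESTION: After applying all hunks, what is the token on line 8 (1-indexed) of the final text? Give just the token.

Answer: guw

Derivation:
Hunk 1: at line 1 remove [zjmhe,ucc] add [szpdr,acfnd] -> 10 lines: zjnue szpdr acfnd qnxwj fbj ycz lkysm bztd kwzxq ljrej
Hunk 2: at line 4 remove [fbj,ycz,lkysm] add [dfnqg] -> 8 lines: zjnue szpdr acfnd qnxwj dfnqg bztd kwzxq ljrej
Hunk 3: at line 2 remove [qnxwj,dfnqg] add [wkvgi,bep,vwk] -> 9 lines: zjnue szpdr acfnd wkvgi bep vwk bztd kwzxq ljrej
Hunk 4: at line 3 remove [bep] add [svi] -> 9 lines: zjnue szpdr acfnd wkvgi svi vwk bztd kwzxq ljrej
Hunk 5: at line 5 remove [vwk,bztd] add [espxd,yzh] -> 9 lines: zjnue szpdr acfnd wkvgi svi espxd yzh kwzxq ljrej
Hunk 6: at line 5 remove [espxd] add [pnod,qzpa,guw] -> 11 lines: zjnue szpdr acfnd wkvgi svi pnod qzpa guw yzh kwzxq ljrej
Final line 8: guw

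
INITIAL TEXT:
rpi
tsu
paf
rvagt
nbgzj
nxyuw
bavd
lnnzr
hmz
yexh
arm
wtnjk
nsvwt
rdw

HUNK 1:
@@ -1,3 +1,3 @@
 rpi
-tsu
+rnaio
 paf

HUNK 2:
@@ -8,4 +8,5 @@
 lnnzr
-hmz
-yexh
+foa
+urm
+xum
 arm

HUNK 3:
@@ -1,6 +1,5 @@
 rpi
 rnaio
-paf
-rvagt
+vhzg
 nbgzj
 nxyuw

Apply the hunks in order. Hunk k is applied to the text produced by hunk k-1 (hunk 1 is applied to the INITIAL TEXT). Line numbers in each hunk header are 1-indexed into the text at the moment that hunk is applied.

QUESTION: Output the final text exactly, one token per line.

Hunk 1: at line 1 remove [tsu] add [rnaio] -> 14 lines: rpi rnaio paf rvagt nbgzj nxyuw bavd lnnzr hmz yexh arm wtnjk nsvwt rdw
Hunk 2: at line 8 remove [hmz,yexh] add [foa,urm,xum] -> 15 lines: rpi rnaio paf rvagt nbgzj nxyuw bavd lnnzr foa urm xum arm wtnjk nsvwt rdw
Hunk 3: at line 1 remove [paf,rvagt] add [vhzg] -> 14 lines: rpi rnaio vhzg nbgzj nxyuw bavd lnnzr foa urm xum arm wtnjk nsvwt rdw

Answer: rpi
rnaio
vhzg
nbgzj
nxyuw
bavd
lnnzr
foa
urm
xum
arm
wtnjk
nsvwt
rdw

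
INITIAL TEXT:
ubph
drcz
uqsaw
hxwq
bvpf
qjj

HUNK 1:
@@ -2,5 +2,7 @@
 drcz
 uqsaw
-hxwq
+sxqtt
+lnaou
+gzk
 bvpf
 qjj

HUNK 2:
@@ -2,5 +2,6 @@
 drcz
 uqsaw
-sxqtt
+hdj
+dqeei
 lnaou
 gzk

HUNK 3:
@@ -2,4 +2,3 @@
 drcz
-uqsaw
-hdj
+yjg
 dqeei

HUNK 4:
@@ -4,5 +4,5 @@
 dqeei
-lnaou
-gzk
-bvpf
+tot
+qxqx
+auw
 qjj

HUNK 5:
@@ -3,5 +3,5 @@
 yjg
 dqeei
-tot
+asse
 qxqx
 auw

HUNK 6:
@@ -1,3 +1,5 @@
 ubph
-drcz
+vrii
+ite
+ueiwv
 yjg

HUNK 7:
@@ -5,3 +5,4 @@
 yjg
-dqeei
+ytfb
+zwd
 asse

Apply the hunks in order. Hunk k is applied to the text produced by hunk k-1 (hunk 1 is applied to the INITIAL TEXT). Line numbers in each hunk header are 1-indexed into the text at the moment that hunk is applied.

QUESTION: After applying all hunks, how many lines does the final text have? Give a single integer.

Answer: 11

Derivation:
Hunk 1: at line 2 remove [hxwq] add [sxqtt,lnaou,gzk] -> 8 lines: ubph drcz uqsaw sxqtt lnaou gzk bvpf qjj
Hunk 2: at line 2 remove [sxqtt] add [hdj,dqeei] -> 9 lines: ubph drcz uqsaw hdj dqeei lnaou gzk bvpf qjj
Hunk 3: at line 2 remove [uqsaw,hdj] add [yjg] -> 8 lines: ubph drcz yjg dqeei lnaou gzk bvpf qjj
Hunk 4: at line 4 remove [lnaou,gzk,bvpf] add [tot,qxqx,auw] -> 8 lines: ubph drcz yjg dqeei tot qxqx auw qjj
Hunk 5: at line 3 remove [tot] add [asse] -> 8 lines: ubph drcz yjg dqeei asse qxqx auw qjj
Hunk 6: at line 1 remove [drcz] add [vrii,ite,ueiwv] -> 10 lines: ubph vrii ite ueiwv yjg dqeei asse qxqx auw qjj
Hunk 7: at line 5 remove [dqeei] add [ytfb,zwd] -> 11 lines: ubph vrii ite ueiwv yjg ytfb zwd asse qxqx auw qjj
Final line count: 11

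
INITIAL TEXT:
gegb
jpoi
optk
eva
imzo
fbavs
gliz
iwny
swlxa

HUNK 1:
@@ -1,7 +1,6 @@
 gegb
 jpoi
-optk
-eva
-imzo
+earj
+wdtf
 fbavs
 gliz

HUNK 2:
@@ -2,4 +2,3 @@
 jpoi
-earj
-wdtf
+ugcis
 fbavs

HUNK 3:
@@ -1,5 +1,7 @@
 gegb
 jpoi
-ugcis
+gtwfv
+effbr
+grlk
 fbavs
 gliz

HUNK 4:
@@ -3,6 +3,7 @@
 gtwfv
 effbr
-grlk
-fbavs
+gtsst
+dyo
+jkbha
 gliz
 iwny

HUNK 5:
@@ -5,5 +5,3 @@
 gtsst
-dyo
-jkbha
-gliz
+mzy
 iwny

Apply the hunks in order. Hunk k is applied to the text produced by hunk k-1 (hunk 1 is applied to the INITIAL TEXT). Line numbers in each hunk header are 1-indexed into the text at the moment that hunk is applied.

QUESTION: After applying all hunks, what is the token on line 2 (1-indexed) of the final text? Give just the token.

Hunk 1: at line 1 remove [optk,eva,imzo] add [earj,wdtf] -> 8 lines: gegb jpoi earj wdtf fbavs gliz iwny swlxa
Hunk 2: at line 2 remove [earj,wdtf] add [ugcis] -> 7 lines: gegb jpoi ugcis fbavs gliz iwny swlxa
Hunk 3: at line 1 remove [ugcis] add [gtwfv,effbr,grlk] -> 9 lines: gegb jpoi gtwfv effbr grlk fbavs gliz iwny swlxa
Hunk 4: at line 3 remove [grlk,fbavs] add [gtsst,dyo,jkbha] -> 10 lines: gegb jpoi gtwfv effbr gtsst dyo jkbha gliz iwny swlxa
Hunk 5: at line 5 remove [dyo,jkbha,gliz] add [mzy] -> 8 lines: gegb jpoi gtwfv effbr gtsst mzy iwny swlxa
Final line 2: jpoi

Answer: jpoi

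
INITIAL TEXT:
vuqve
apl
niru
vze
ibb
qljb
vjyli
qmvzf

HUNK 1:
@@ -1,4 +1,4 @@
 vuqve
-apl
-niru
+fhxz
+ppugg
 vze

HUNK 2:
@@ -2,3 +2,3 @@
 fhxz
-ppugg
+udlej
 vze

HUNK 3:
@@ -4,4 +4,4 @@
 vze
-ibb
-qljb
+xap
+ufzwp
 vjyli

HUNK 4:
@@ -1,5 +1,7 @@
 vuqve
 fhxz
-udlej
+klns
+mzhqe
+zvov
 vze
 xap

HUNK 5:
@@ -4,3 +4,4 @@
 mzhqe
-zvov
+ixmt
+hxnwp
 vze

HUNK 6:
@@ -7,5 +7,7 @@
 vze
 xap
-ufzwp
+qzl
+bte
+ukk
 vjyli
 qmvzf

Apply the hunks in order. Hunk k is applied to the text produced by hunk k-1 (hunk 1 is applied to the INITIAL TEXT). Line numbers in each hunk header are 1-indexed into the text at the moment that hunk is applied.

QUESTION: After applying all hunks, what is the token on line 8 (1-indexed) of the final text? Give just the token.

Answer: xap

Derivation:
Hunk 1: at line 1 remove [apl,niru] add [fhxz,ppugg] -> 8 lines: vuqve fhxz ppugg vze ibb qljb vjyli qmvzf
Hunk 2: at line 2 remove [ppugg] add [udlej] -> 8 lines: vuqve fhxz udlej vze ibb qljb vjyli qmvzf
Hunk 3: at line 4 remove [ibb,qljb] add [xap,ufzwp] -> 8 lines: vuqve fhxz udlej vze xap ufzwp vjyli qmvzf
Hunk 4: at line 1 remove [udlej] add [klns,mzhqe,zvov] -> 10 lines: vuqve fhxz klns mzhqe zvov vze xap ufzwp vjyli qmvzf
Hunk 5: at line 4 remove [zvov] add [ixmt,hxnwp] -> 11 lines: vuqve fhxz klns mzhqe ixmt hxnwp vze xap ufzwp vjyli qmvzf
Hunk 6: at line 7 remove [ufzwp] add [qzl,bte,ukk] -> 13 lines: vuqve fhxz klns mzhqe ixmt hxnwp vze xap qzl bte ukk vjyli qmvzf
Final line 8: xap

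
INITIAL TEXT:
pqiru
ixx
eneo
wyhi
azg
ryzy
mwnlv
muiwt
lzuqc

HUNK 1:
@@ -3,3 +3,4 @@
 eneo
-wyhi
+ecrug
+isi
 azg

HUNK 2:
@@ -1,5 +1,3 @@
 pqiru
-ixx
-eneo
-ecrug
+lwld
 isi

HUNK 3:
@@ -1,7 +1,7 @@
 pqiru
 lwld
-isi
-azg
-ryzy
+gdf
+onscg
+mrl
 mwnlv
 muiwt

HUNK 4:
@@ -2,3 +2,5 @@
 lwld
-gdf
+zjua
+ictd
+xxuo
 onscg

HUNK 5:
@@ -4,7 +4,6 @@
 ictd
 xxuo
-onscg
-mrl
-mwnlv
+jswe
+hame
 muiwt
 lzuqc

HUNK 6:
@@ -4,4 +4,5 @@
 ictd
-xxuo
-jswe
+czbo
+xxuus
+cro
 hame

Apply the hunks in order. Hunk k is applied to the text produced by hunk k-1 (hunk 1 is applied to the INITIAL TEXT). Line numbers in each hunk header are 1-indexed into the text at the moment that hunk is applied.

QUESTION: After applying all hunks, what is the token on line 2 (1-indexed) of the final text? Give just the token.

Hunk 1: at line 3 remove [wyhi] add [ecrug,isi] -> 10 lines: pqiru ixx eneo ecrug isi azg ryzy mwnlv muiwt lzuqc
Hunk 2: at line 1 remove [ixx,eneo,ecrug] add [lwld] -> 8 lines: pqiru lwld isi azg ryzy mwnlv muiwt lzuqc
Hunk 3: at line 1 remove [isi,azg,ryzy] add [gdf,onscg,mrl] -> 8 lines: pqiru lwld gdf onscg mrl mwnlv muiwt lzuqc
Hunk 4: at line 2 remove [gdf] add [zjua,ictd,xxuo] -> 10 lines: pqiru lwld zjua ictd xxuo onscg mrl mwnlv muiwt lzuqc
Hunk 5: at line 4 remove [onscg,mrl,mwnlv] add [jswe,hame] -> 9 lines: pqiru lwld zjua ictd xxuo jswe hame muiwt lzuqc
Hunk 6: at line 4 remove [xxuo,jswe] add [czbo,xxuus,cro] -> 10 lines: pqiru lwld zjua ictd czbo xxuus cro hame muiwt lzuqc
Final line 2: lwld

Answer: lwld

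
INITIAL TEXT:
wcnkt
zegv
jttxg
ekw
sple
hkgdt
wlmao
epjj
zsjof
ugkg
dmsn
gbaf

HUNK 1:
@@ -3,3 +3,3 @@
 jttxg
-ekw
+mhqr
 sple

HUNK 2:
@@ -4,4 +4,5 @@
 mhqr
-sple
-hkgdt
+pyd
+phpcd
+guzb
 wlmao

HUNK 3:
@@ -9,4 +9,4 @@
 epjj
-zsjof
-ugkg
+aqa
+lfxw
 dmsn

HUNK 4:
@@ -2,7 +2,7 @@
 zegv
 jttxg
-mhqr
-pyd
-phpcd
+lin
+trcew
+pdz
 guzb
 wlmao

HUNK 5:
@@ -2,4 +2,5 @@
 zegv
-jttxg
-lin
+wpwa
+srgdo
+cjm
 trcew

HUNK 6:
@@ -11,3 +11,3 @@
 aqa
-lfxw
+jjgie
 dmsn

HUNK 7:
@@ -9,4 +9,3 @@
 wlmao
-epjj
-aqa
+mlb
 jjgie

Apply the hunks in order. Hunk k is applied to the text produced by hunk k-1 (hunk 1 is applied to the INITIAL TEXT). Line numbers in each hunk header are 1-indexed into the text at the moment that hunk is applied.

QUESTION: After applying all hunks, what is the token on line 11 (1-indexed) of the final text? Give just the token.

Answer: jjgie

Derivation:
Hunk 1: at line 3 remove [ekw] add [mhqr] -> 12 lines: wcnkt zegv jttxg mhqr sple hkgdt wlmao epjj zsjof ugkg dmsn gbaf
Hunk 2: at line 4 remove [sple,hkgdt] add [pyd,phpcd,guzb] -> 13 lines: wcnkt zegv jttxg mhqr pyd phpcd guzb wlmao epjj zsjof ugkg dmsn gbaf
Hunk 3: at line 9 remove [zsjof,ugkg] add [aqa,lfxw] -> 13 lines: wcnkt zegv jttxg mhqr pyd phpcd guzb wlmao epjj aqa lfxw dmsn gbaf
Hunk 4: at line 2 remove [mhqr,pyd,phpcd] add [lin,trcew,pdz] -> 13 lines: wcnkt zegv jttxg lin trcew pdz guzb wlmao epjj aqa lfxw dmsn gbaf
Hunk 5: at line 2 remove [jttxg,lin] add [wpwa,srgdo,cjm] -> 14 lines: wcnkt zegv wpwa srgdo cjm trcew pdz guzb wlmao epjj aqa lfxw dmsn gbaf
Hunk 6: at line 11 remove [lfxw] add [jjgie] -> 14 lines: wcnkt zegv wpwa srgdo cjm trcew pdz guzb wlmao epjj aqa jjgie dmsn gbaf
Hunk 7: at line 9 remove [epjj,aqa] add [mlb] -> 13 lines: wcnkt zegv wpwa srgdo cjm trcew pdz guzb wlmao mlb jjgie dmsn gbaf
Final line 11: jjgie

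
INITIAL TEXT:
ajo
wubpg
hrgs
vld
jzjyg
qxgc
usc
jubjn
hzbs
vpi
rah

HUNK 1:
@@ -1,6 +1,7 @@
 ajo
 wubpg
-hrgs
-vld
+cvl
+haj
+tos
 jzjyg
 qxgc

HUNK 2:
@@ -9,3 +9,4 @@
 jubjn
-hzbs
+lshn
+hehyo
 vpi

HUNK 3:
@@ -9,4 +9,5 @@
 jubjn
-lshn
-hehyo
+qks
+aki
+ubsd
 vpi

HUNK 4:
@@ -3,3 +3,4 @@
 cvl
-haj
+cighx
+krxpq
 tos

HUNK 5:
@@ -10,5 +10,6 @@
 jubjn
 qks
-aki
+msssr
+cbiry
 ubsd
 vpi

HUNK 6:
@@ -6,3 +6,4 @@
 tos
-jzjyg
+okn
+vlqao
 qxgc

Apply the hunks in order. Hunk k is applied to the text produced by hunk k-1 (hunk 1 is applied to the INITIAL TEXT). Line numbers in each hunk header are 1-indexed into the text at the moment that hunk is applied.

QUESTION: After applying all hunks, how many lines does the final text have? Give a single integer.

Hunk 1: at line 1 remove [hrgs,vld] add [cvl,haj,tos] -> 12 lines: ajo wubpg cvl haj tos jzjyg qxgc usc jubjn hzbs vpi rah
Hunk 2: at line 9 remove [hzbs] add [lshn,hehyo] -> 13 lines: ajo wubpg cvl haj tos jzjyg qxgc usc jubjn lshn hehyo vpi rah
Hunk 3: at line 9 remove [lshn,hehyo] add [qks,aki,ubsd] -> 14 lines: ajo wubpg cvl haj tos jzjyg qxgc usc jubjn qks aki ubsd vpi rah
Hunk 4: at line 3 remove [haj] add [cighx,krxpq] -> 15 lines: ajo wubpg cvl cighx krxpq tos jzjyg qxgc usc jubjn qks aki ubsd vpi rah
Hunk 5: at line 10 remove [aki] add [msssr,cbiry] -> 16 lines: ajo wubpg cvl cighx krxpq tos jzjyg qxgc usc jubjn qks msssr cbiry ubsd vpi rah
Hunk 6: at line 6 remove [jzjyg] add [okn,vlqao] -> 17 lines: ajo wubpg cvl cighx krxpq tos okn vlqao qxgc usc jubjn qks msssr cbiry ubsd vpi rah
Final line count: 17

Answer: 17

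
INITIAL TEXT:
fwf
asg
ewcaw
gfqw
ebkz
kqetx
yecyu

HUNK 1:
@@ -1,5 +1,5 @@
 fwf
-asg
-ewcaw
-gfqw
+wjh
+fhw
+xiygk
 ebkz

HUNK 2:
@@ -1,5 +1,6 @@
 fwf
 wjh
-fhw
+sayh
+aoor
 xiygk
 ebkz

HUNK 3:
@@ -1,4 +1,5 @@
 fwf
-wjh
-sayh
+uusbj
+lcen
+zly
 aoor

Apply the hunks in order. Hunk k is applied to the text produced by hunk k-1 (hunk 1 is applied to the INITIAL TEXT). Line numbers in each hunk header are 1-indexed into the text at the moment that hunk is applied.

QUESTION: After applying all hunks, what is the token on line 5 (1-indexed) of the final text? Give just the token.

Hunk 1: at line 1 remove [asg,ewcaw,gfqw] add [wjh,fhw,xiygk] -> 7 lines: fwf wjh fhw xiygk ebkz kqetx yecyu
Hunk 2: at line 1 remove [fhw] add [sayh,aoor] -> 8 lines: fwf wjh sayh aoor xiygk ebkz kqetx yecyu
Hunk 3: at line 1 remove [wjh,sayh] add [uusbj,lcen,zly] -> 9 lines: fwf uusbj lcen zly aoor xiygk ebkz kqetx yecyu
Final line 5: aoor

Answer: aoor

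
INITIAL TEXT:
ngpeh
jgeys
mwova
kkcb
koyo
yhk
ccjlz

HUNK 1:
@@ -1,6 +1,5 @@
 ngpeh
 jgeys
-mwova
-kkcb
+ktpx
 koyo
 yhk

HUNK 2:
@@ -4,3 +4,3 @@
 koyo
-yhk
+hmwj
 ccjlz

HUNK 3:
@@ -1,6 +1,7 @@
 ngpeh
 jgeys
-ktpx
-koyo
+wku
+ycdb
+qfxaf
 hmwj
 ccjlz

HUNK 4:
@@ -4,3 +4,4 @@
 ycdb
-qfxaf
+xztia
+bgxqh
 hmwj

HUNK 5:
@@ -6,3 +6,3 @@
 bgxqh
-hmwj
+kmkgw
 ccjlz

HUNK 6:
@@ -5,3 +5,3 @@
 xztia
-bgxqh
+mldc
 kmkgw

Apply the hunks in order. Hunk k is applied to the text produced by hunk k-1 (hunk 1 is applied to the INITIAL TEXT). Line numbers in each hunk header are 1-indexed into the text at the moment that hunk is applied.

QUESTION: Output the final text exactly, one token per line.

Answer: ngpeh
jgeys
wku
ycdb
xztia
mldc
kmkgw
ccjlz

Derivation:
Hunk 1: at line 1 remove [mwova,kkcb] add [ktpx] -> 6 lines: ngpeh jgeys ktpx koyo yhk ccjlz
Hunk 2: at line 4 remove [yhk] add [hmwj] -> 6 lines: ngpeh jgeys ktpx koyo hmwj ccjlz
Hunk 3: at line 1 remove [ktpx,koyo] add [wku,ycdb,qfxaf] -> 7 lines: ngpeh jgeys wku ycdb qfxaf hmwj ccjlz
Hunk 4: at line 4 remove [qfxaf] add [xztia,bgxqh] -> 8 lines: ngpeh jgeys wku ycdb xztia bgxqh hmwj ccjlz
Hunk 5: at line 6 remove [hmwj] add [kmkgw] -> 8 lines: ngpeh jgeys wku ycdb xztia bgxqh kmkgw ccjlz
Hunk 6: at line 5 remove [bgxqh] add [mldc] -> 8 lines: ngpeh jgeys wku ycdb xztia mldc kmkgw ccjlz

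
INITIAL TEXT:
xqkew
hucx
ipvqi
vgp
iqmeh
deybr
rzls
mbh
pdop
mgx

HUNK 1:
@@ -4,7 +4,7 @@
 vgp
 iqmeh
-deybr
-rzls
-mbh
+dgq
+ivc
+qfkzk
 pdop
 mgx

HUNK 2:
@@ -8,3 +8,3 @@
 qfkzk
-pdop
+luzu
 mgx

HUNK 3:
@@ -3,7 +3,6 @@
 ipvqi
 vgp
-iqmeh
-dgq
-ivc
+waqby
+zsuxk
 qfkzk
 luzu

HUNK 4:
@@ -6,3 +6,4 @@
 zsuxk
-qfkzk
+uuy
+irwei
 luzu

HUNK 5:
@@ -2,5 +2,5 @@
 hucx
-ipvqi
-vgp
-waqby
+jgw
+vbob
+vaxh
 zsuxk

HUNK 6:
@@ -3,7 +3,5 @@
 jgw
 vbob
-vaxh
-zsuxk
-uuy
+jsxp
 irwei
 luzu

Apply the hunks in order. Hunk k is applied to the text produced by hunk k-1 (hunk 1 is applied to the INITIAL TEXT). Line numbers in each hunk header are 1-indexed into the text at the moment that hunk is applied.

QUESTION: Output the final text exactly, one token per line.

Hunk 1: at line 4 remove [deybr,rzls,mbh] add [dgq,ivc,qfkzk] -> 10 lines: xqkew hucx ipvqi vgp iqmeh dgq ivc qfkzk pdop mgx
Hunk 2: at line 8 remove [pdop] add [luzu] -> 10 lines: xqkew hucx ipvqi vgp iqmeh dgq ivc qfkzk luzu mgx
Hunk 3: at line 3 remove [iqmeh,dgq,ivc] add [waqby,zsuxk] -> 9 lines: xqkew hucx ipvqi vgp waqby zsuxk qfkzk luzu mgx
Hunk 4: at line 6 remove [qfkzk] add [uuy,irwei] -> 10 lines: xqkew hucx ipvqi vgp waqby zsuxk uuy irwei luzu mgx
Hunk 5: at line 2 remove [ipvqi,vgp,waqby] add [jgw,vbob,vaxh] -> 10 lines: xqkew hucx jgw vbob vaxh zsuxk uuy irwei luzu mgx
Hunk 6: at line 3 remove [vaxh,zsuxk,uuy] add [jsxp] -> 8 lines: xqkew hucx jgw vbob jsxp irwei luzu mgx

Answer: xqkew
hucx
jgw
vbob
jsxp
irwei
luzu
mgx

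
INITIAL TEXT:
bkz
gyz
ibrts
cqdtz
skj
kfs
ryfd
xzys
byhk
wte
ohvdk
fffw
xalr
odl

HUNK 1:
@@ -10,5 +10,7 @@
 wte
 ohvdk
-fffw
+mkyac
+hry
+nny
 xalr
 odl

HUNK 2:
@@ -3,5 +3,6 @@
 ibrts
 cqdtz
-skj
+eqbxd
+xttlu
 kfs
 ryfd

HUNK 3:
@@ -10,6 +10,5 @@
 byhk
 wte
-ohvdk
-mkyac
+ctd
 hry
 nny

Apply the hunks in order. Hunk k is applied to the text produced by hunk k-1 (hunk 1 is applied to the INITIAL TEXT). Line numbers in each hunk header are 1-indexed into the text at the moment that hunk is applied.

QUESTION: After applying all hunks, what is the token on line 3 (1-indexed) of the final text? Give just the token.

Hunk 1: at line 10 remove [fffw] add [mkyac,hry,nny] -> 16 lines: bkz gyz ibrts cqdtz skj kfs ryfd xzys byhk wte ohvdk mkyac hry nny xalr odl
Hunk 2: at line 3 remove [skj] add [eqbxd,xttlu] -> 17 lines: bkz gyz ibrts cqdtz eqbxd xttlu kfs ryfd xzys byhk wte ohvdk mkyac hry nny xalr odl
Hunk 3: at line 10 remove [ohvdk,mkyac] add [ctd] -> 16 lines: bkz gyz ibrts cqdtz eqbxd xttlu kfs ryfd xzys byhk wte ctd hry nny xalr odl
Final line 3: ibrts

Answer: ibrts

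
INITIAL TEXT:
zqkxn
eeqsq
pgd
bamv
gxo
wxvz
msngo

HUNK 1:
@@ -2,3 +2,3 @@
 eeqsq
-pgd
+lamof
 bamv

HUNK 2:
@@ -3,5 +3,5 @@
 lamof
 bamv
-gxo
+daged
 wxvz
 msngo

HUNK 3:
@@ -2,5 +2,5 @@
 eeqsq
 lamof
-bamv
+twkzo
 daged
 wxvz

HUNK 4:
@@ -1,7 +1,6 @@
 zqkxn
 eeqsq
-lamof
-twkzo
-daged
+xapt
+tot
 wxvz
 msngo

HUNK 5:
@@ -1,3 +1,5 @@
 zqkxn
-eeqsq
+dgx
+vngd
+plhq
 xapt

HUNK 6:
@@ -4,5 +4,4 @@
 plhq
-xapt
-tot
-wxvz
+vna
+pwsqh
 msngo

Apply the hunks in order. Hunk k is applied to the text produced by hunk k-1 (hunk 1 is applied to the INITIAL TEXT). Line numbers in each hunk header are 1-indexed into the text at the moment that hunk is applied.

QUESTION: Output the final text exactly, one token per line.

Answer: zqkxn
dgx
vngd
plhq
vna
pwsqh
msngo

Derivation:
Hunk 1: at line 2 remove [pgd] add [lamof] -> 7 lines: zqkxn eeqsq lamof bamv gxo wxvz msngo
Hunk 2: at line 3 remove [gxo] add [daged] -> 7 lines: zqkxn eeqsq lamof bamv daged wxvz msngo
Hunk 3: at line 2 remove [bamv] add [twkzo] -> 7 lines: zqkxn eeqsq lamof twkzo daged wxvz msngo
Hunk 4: at line 1 remove [lamof,twkzo,daged] add [xapt,tot] -> 6 lines: zqkxn eeqsq xapt tot wxvz msngo
Hunk 5: at line 1 remove [eeqsq] add [dgx,vngd,plhq] -> 8 lines: zqkxn dgx vngd plhq xapt tot wxvz msngo
Hunk 6: at line 4 remove [xapt,tot,wxvz] add [vna,pwsqh] -> 7 lines: zqkxn dgx vngd plhq vna pwsqh msngo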